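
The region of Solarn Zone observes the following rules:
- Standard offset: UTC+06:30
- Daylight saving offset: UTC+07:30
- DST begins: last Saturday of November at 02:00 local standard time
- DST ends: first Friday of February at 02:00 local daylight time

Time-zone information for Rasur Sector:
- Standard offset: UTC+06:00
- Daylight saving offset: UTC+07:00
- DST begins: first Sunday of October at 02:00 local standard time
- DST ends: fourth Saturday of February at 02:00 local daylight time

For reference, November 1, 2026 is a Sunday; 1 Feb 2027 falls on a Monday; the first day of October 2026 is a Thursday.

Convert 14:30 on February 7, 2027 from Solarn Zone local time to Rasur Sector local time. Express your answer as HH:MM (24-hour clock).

1 November 2026 is a Sunday, so Saturdays fall on 7, 14, 21, 28; the last is November 28.
1 February 2027 is a Monday, so the first Friday is February 5.
Daylight saving runs 28 November 2026 – 5 February 2027; February 7, 2027 is outside that window, so Solarn Zone is on standard time at UTC+06:30.
14:30 Solarn Zone − 6h30m = 08:00 UTC.
1 October 2026 is a Thursday, so the first Sunday is October 4.
1 February 2027 is a Monday, so the first Saturday is February 6 and the fourth is February 27.
At the standard offset (UTC+06:00), 08:00 UTC + 6h = 14:00 Rasur Sector standard time.
Daylight saving runs 4 October 2026 – 27 February 2027; the standard-time date in Rasur Sector, February 7, 2027, is inside that window, so Rasur Sector is at UTC+07:00.
08:00 UTC + 7h = 15:00 Rasur Sector.

15:00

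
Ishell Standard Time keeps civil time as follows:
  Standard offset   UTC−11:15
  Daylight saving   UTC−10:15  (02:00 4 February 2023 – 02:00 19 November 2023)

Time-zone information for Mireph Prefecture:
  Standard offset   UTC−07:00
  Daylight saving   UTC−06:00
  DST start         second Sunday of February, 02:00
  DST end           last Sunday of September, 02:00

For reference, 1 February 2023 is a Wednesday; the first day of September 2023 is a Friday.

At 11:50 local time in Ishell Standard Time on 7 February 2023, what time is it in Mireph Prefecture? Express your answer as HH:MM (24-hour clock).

Daylight saving runs 4 February – 19 November; 7 February 2023 is inside that window, so Ishell Standard Time is at UTC−10:15.
11:50 Ishell Standard Time + 10h15m = 22:05 UTC.
1 February 2023 is a Wednesday, so the first Sunday is February 5 and the second is February 12.
1 September 2023 is a Friday, so Sundays fall on 3, 10, 17, 24; the last is September 24.
At the standard offset (UTC−07:00), 22:05 UTC − 7h = 15:05 Mireph Prefecture standard time.
Daylight saving runs 12 February – 24 September; the standard-time date in Mireph Prefecture, 7 February 2023, is outside that window, so Mireph Prefecture is on standard time at UTC−07:00.
22:05 UTC − 7h = 15:05 Mireph Prefecture.

15:05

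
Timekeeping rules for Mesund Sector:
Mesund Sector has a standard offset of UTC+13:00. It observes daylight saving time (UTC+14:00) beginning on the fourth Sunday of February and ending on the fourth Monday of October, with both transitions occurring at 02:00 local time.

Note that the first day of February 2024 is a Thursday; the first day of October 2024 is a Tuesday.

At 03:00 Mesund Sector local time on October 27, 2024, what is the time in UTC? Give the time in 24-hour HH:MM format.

1 February 2024 is a Thursday, so the first Sunday is February 4 and the fourth is February 25.
1 October 2024 is a Tuesday, so the first Monday is October 7 and the fourth is October 28.
October 27, 2024 falls between 25 February and 28 October, so daylight saving is in effect and Mesund Sector is at UTC+14:00.
03:00 local − 14h = 13:00 UTC (rolling into the previous day, 26 October 2024).

13:00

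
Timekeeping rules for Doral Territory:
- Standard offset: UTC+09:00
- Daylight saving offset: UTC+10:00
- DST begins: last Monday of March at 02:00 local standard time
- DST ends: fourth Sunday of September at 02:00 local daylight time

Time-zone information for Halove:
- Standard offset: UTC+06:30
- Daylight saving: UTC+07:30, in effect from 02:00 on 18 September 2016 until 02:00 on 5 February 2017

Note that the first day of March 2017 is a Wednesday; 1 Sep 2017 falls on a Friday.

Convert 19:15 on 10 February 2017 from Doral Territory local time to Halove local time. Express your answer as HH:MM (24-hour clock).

1 March 2017 is a Wednesday, so Mondays fall on 6, 13, 20, 27; the last is March 27.
1 September 2017 is a Friday, so the first Sunday is September 3 and the fourth is September 24.
10 February 2017 is outside the daylight-saving period (27 March – 24 September), so Doral Territory is on standard time, UTC+09:00.
19:15 Doral Territory − 9h = 10:15 UTC.
At the standard offset (UTC+06:30), 10:15 UTC + 6h30m = 16:45 Halove standard time.
Daylight saving runs 18 September 2016 – 5 February 2017; the standard-time date in Halove, 10 February 2017, is outside that window, so Halove is on standard time at UTC+06:30.
10:15 UTC + 6h30m = 16:45 Halove.

16:45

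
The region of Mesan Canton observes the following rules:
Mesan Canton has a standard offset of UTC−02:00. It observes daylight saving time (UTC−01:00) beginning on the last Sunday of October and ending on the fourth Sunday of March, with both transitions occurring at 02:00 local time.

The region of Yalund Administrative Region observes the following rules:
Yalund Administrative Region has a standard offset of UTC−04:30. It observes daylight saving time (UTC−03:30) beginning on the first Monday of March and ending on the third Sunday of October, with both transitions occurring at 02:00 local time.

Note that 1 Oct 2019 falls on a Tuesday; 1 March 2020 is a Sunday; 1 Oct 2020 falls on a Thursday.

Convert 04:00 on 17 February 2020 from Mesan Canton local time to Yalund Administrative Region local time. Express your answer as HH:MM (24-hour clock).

1 October 2019 is a Tuesday, so Sundays fall on 6, 13, 20, 27; the last is October 27.
1 March 2020 is a Sunday, so the first Sunday is March 1 and the fourth is March 22.
17 February 2020 lies within the daylight-saving period (27 October 2019 – 22 March 2020), so Mesan Canton is on daylight time, UTC−01:00.
04:00 Mesan Canton + 1h = 05:00 UTC.
1 March 2020 is a Sunday, so the first Monday is March 2.
1 October 2020 is a Thursday, so the first Sunday is October 4 and the third is October 18.
At the standard offset (UTC−04:30), 05:00 UTC − 4h30m = 00:30 Yalund Administrative Region standard time.
Daylight saving runs 2 March – 18 October; the standard-time date in Yalund Administrative Region, 17 February 2020, is outside that window, so Yalund Administrative Region is on standard time at UTC−04:30.
05:00 UTC − 4h30m = 00:30 Yalund Administrative Region.

00:30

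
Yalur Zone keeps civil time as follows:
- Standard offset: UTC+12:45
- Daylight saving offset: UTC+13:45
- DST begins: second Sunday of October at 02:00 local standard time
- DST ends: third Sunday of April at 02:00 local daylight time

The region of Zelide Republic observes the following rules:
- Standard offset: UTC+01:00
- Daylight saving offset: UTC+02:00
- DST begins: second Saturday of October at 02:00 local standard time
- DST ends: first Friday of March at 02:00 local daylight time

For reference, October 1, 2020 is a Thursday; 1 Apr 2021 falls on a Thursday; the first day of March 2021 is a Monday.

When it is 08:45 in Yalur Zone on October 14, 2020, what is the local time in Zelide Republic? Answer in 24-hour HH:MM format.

21:00

1 October 2020 is a Thursday, so the first Sunday is October 4 and the second is October 11.
1 April 2021 is a Thursday, so the first Sunday is April 4 and the third is April 18.
October 14, 2020 falls between 11 October 2020 and 18 April 2021, so daylight saving is in effect and Yalur Zone is at UTC+13:45.
08:45 Yalur Zone − 13h45m = 19:00 UTC (rolling into the previous day, 13 October 2020).
1 October 2020 is a Thursday, so the first Saturday is October 3 and the second is October 10.
1 March 2021 is a Monday, so the first Friday is March 5.
At the standard offset (UTC+01:00), 19:00 UTC + 1h = 20:00 Zelide Republic standard time.
The standard-time date in Zelide Republic, October 13, 2020, lies within the daylight-saving period (10 October 2020 – 5 March 2021), so Zelide Republic is on daylight time, UTC+02:00.
19:00 UTC + 2h = 21:00 Zelide Republic.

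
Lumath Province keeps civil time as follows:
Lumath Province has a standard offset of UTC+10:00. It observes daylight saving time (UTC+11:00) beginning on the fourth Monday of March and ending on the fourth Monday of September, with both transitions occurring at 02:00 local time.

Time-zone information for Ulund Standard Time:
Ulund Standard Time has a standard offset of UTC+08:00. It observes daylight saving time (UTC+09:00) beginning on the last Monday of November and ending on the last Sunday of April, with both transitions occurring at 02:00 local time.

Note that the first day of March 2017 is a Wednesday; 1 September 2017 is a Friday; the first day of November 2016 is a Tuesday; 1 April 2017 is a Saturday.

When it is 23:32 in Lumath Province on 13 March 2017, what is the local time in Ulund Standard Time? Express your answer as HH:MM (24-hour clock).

1 March 2017 is a Wednesday, so the first Monday is March 6 and the fourth is March 27.
1 September 2017 is a Friday, so the first Monday is September 4 and the fourth is September 25.
13 March 2017 does not fall between 27 March and 25 September, so daylight saving is not in effect and Lumath Province is at UTC+10:00.
23:32 Lumath Province − 10h = 13:32 UTC.
1 November 2016 is a Tuesday, so Mondays fall on 7, 14, 21, 28; the last is November 28.
1 April 2017 is a Saturday, so Sundays fall on 2, 9, 16, 23, 30; the last is April 30.
At the standard offset (UTC+08:00), 13:32 UTC + 8h = 21:32 Ulund Standard Time standard time.
The standard-time date in Ulund Standard Time, 13 March 2017, lies within the daylight-saving period (28 November 2016 – 30 April 2017), so Ulund Standard Time is on daylight time, UTC+09:00.
13:32 UTC + 9h = 22:32 Ulund Standard Time.

22:32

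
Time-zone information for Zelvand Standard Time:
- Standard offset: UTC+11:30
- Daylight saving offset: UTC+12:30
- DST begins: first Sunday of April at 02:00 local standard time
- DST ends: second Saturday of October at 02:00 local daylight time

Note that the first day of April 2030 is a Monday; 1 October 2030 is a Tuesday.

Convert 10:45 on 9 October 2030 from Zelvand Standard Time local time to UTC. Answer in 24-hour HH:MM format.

1 April 2030 is a Monday, so the first Sunday is April 7.
1 October 2030 is a Tuesday, so the first Saturday is October 5 and the second is October 12.
9 October 2030 falls between 7 April and 12 October, so daylight saving is in effect and Zelvand Standard Time is at UTC+12:30.
10:45 local − 12h30m = 22:15 UTC (rolling into the previous day, 8 October 2030).

22:15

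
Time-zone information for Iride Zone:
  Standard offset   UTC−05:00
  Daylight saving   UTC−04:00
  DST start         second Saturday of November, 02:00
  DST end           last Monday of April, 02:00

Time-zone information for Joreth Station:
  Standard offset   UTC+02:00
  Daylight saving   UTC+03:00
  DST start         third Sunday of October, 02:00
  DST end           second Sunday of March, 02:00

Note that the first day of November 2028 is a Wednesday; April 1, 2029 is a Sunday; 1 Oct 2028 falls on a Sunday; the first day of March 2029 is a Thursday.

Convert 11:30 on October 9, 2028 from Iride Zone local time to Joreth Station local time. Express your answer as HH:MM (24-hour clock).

18:30

1 November 2028 is a Wednesday, so the first Saturday is November 4 and the second is November 11.
1 April 2029 is a Sunday, so Mondays fall on 2, 9, 16, 23, 30; the last is April 30.
Daylight saving runs 11 November 2028 – 30 April 2029; October 9, 2028 is outside that window, so Iride Zone is on standard time at UTC−05:00.
11:30 Iride Zone + 5h = 16:30 UTC.
1 October 2028 is a Sunday, so the first Sunday is October 1 and the third is October 15.
1 March 2029 is a Thursday, so the first Sunday is March 4 and the second is March 11.
At the standard offset (UTC+02:00), 16:30 UTC + 2h = 18:30 Joreth Station standard time.
The standard-time date in Joreth Station, October 9, 2028, is outside the daylight-saving period (15 October 2028 – 11 March 2029), so Joreth Station is on standard time, UTC+02:00.
16:30 UTC + 2h = 18:30 Joreth Station.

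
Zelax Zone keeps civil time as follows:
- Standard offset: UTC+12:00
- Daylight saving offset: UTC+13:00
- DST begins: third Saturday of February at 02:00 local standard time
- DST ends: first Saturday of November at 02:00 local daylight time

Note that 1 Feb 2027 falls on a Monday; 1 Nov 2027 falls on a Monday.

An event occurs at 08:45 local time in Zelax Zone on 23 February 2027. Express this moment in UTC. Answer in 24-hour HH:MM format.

1 February 2027 is a Monday, so the first Saturday is February 6 and the third is February 20.
1 November 2027 is a Monday, so the first Saturday is November 6.
Daylight saving runs 20 February – 6 November; 23 February 2027 is inside that window, so Zelax Zone is at UTC+13:00.
08:45 local − 13h = 19:45 UTC (rolling into the previous day, 22 February 2027).

19:45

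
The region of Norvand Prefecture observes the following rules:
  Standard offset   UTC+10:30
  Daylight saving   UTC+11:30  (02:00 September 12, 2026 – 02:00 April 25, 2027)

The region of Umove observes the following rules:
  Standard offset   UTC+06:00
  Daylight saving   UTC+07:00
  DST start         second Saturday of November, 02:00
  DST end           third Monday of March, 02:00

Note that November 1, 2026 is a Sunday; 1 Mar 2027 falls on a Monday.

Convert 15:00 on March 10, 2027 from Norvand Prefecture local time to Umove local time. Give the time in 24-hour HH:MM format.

Daylight saving runs 12 September 2026 – 25 April 2027; March 10, 2027 is inside that window, so Norvand Prefecture is at UTC+11:30.
15:00 Norvand Prefecture − 11h30m = 03:30 UTC.
1 November 2026 is a Sunday, so the first Saturday is November 7 and the second is November 14.
1 March 2027 is a Monday, so the first Monday is March 1 and the third is March 15.
At the standard offset (UTC+06:00), 03:30 UTC + 6h = 09:30 Umove standard time.
Daylight saving runs 14 November 2026 – 15 March 2027; the standard-time date in Umove, March 10, 2027, is inside that window, so Umove is at UTC+07:00.
03:30 UTC + 7h = 10:30 Umove.

10:30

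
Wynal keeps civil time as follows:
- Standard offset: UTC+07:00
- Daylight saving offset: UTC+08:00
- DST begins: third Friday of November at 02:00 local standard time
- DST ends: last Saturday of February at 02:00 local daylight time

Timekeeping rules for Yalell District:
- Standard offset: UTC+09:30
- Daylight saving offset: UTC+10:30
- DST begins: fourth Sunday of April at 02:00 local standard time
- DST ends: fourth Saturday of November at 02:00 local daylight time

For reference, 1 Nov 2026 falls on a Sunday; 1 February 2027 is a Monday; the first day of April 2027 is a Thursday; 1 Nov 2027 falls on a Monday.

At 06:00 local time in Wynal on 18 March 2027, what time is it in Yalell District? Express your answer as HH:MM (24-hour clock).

08:30

1 November 2026 is a Sunday, so the first Friday is November 6 and the third is November 20.
1 February 2027 is a Monday, so Saturdays fall on 6, 13, 20, 27; the last is February 27.
18 March 2027 is outside the daylight-saving period (20 November 2026 – 27 February 2027), so Wynal is on standard time, UTC+07:00.
06:00 Wynal − 7h = 23:00 UTC (rolling into the previous day, 17 March 2027).
1 April 2027 is a Thursday, so the first Sunday is April 4 and the fourth is April 25.
1 November 2027 is a Monday, so the first Saturday is November 6 and the fourth is November 27.
At the standard offset (UTC+09:30), 23:00 UTC + 9h30m = 08:30 Yalell District standard time (rolling into the next day, 18 March 2027).
The standard-time date in Yalell District, 18 March 2027, is outside the daylight-saving period (25 April – 27 November), so Yalell District is on standard time, UTC+09:30.
23:00 UTC + 9h30m = 08:30 Yalell District (rolling into the next day, 18 March 2027).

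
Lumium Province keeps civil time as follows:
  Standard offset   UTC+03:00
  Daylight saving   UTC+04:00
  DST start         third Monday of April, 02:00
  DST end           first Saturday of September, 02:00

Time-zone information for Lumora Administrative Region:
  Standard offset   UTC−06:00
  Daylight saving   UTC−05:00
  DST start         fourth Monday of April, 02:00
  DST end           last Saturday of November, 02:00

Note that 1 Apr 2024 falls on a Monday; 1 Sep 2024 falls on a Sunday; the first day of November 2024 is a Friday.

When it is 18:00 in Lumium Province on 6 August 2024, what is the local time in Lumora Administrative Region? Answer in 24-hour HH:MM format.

09:00

1 April 2024 is a Monday, so the first Monday is April 1 and the third is April 15.
1 September 2024 is a Sunday, so the first Saturday is September 7.
6 August 2024 lies within the daylight-saving period (15 April – 7 September), so Lumium Province is on daylight time, UTC+04:00.
18:00 Lumium Province − 4h = 14:00 UTC.
1 April 2024 is a Monday, so the first Monday is April 1 and the fourth is April 22.
1 November 2024 is a Friday, so Saturdays fall on 2, 9, 16, 23, 30; the last is November 30.
At the standard offset (UTC−06:00), 14:00 UTC − 6h = 08:00 Lumora Administrative Region standard time.
The standard-time date in Lumora Administrative Region, 6 August 2024, falls between 22 April and 30 November, so daylight saving is in effect and Lumora Administrative Region is at UTC−05:00.
14:00 UTC − 5h = 09:00 Lumora Administrative Region.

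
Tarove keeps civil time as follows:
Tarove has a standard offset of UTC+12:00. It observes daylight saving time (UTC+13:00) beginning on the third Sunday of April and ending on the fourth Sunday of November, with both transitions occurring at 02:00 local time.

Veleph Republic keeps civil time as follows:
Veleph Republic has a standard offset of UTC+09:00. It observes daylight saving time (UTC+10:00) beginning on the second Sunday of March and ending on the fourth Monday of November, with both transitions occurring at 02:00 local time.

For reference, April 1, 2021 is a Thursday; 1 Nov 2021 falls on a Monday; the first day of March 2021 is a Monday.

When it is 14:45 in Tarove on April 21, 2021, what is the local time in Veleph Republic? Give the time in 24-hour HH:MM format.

11:45

1 April 2021 is a Thursday, so the first Sunday is April 4 and the third is April 18.
1 November 2021 is a Monday, so the first Sunday is November 7 and the fourth is November 28.
Daylight saving runs 18 April – 28 November; April 21, 2021 is inside that window, so Tarove is at UTC+13:00.
14:45 Tarove − 13h = 01:45 UTC.
1 March 2021 is a Monday, so the first Sunday is March 7 and the second is March 14.
1 November 2021 is a Monday, so the first Monday is November 1 and the fourth is November 22.
At the standard offset (UTC+09:00), 01:45 UTC + 9h = 10:45 Veleph Republic standard time.
The standard-time date in Veleph Republic, April 21, 2021, falls between 14 March and 22 November, so daylight saving is in effect and Veleph Republic is at UTC+10:00.
01:45 UTC + 10h = 11:45 Veleph Republic.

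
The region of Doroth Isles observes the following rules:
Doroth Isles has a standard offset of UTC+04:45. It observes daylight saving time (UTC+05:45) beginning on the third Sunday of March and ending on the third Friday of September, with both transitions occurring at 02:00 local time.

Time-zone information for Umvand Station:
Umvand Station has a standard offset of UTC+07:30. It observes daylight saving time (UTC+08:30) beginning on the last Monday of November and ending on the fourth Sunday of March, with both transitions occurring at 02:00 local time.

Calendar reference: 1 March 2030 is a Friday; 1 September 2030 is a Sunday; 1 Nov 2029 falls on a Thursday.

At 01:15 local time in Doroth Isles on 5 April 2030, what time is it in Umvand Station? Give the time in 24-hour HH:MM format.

03:00

1 March 2030 is a Friday, so the first Sunday is March 3 and the third is March 17.
1 September 2030 is a Sunday, so the first Friday is September 6 and the third is September 20.
5 April 2030 lies within the daylight-saving period (17 March – 20 September), so Doroth Isles is on daylight time, UTC+05:45.
01:15 Doroth Isles − 5h45m = 19:30 UTC (rolling into the previous day, 4 April 2030).
1 November 2029 is a Thursday, so Mondays fall on 5, 12, 19, 26; the last is November 26.
1 March 2030 is a Friday, so the first Sunday is March 3 and the fourth is March 24.
At the standard offset (UTC+07:30), 19:30 UTC + 7h30m = 03:00 Umvand Station standard time (rolling into the next day, 5 April 2030).
The standard-time date in Umvand Station, 5 April 2030, is outside the daylight-saving period (26 November 2029 – 24 March 2030), so Umvand Station is on standard time, UTC+07:30.
19:30 UTC + 7h30m = 03:00 Umvand Station (rolling into the next day, 5 April 2030).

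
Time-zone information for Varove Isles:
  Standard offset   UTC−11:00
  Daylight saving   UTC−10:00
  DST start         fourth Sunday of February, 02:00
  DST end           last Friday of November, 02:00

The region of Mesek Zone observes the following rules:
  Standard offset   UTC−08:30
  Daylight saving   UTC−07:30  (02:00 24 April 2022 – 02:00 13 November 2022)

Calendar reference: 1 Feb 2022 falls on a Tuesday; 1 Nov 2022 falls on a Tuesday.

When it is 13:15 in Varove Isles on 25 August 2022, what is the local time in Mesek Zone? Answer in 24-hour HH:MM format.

15:45

1 February 2022 is a Tuesday, so the first Sunday is February 6 and the fourth is February 27.
1 November 2022 is a Tuesday, so Fridays fall on 4, 11, 18, 25; the last is November 25.
Daylight saving runs 27 February – 25 November; 25 August 2022 is inside that window, so Varove Isles is at UTC−10:00.
13:15 Varove Isles + 10h = 23:15 UTC.
At the standard offset (UTC−08:30), 23:15 UTC − 8h30m = 14:45 Mesek Zone standard time.
Daylight saving runs 24 April – 13 November; the standard-time date in Mesek Zone, 25 August 2022, is inside that window, so Mesek Zone is at UTC−07:30.
23:15 UTC − 7h30m = 15:45 Mesek Zone.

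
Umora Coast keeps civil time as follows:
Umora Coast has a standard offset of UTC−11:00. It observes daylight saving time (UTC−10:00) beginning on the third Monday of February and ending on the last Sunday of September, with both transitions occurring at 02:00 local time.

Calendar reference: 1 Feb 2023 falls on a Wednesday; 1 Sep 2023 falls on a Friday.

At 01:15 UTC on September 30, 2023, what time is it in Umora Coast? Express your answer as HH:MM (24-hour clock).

14:15

1 February 2023 is a Wednesday, so the first Monday is February 6 and the third is February 20.
1 September 2023 is a Friday, so Sundays fall on 3, 10, 17, 24; the last is September 24.
At the standard offset (UTC−11:00), 01:15 UTC − 11h = 14:15 Umora Coast standard time (rolling into the previous day, 29 September 2023).
The standard-time date in Umora Coast, September 29, 2023, is outside the daylight-saving period (20 February – 24 September), so Umora Coast is on standard time, UTC−11:00.
01:15 UTC − 11h = 14:15 local (rolling into the previous day, 29 September 2023).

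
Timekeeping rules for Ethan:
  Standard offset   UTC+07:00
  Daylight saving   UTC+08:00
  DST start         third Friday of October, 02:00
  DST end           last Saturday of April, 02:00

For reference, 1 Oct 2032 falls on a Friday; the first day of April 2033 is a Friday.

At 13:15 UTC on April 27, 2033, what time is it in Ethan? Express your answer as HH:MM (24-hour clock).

1 October 2032 is a Friday, so the first Friday is October 1 and the third is October 15.
1 April 2033 is a Friday, so Saturdays fall on 2, 9, 16, 23, 30; the last is April 30.
At the standard offset (UTC+07:00), 13:15 UTC + 7h = 20:15 Ethan standard time.
The standard-time date in Ethan, April 27, 2033, falls between 15 October 2032 and 30 April 2033, so daylight saving is in effect and Ethan is at UTC+08:00.
13:15 UTC + 8h = 21:15 local.

21:15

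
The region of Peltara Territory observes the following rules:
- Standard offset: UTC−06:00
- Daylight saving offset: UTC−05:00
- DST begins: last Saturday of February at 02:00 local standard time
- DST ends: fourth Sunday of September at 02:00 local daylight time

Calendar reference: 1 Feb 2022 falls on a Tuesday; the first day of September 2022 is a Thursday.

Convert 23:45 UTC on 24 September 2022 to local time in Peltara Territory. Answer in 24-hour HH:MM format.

1 February 2022 is a Tuesday, so Saturdays fall on 5, 12, 19, 26; the last is February 26.
1 September 2022 is a Thursday, so the first Sunday is September 4 and the fourth is September 25.
At the standard offset (UTC−06:00), 23:45 UTC − 6h = 17:45 Peltara Territory standard time.
Daylight saving runs 26 February – 25 September; the standard-time date in Peltara Territory, 24 September 2022, is inside that window, so Peltara Territory is at UTC−05:00.
23:45 UTC − 5h = 18:45 local.

18:45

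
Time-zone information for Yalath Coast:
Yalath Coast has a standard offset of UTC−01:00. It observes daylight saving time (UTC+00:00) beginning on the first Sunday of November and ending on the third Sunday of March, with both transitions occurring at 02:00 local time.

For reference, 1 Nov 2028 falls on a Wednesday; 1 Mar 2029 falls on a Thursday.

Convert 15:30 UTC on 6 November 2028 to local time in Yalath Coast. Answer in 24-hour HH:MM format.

1 November 2028 is a Wednesday, so the first Sunday is November 5.
1 March 2029 is a Thursday, so the first Sunday is March 4 and the third is March 18.
At the standard offset (UTC−01:00), 15:30 UTC − 1h = 14:30 Yalath Coast standard time.
Daylight saving runs 5 November 2028 – 18 March 2029; the standard-time date in Yalath Coast, 6 November 2028, is inside that window, so Yalath Coast is at UTC+00:00.
15:30 UTC + 0h = 15:30 local.

15:30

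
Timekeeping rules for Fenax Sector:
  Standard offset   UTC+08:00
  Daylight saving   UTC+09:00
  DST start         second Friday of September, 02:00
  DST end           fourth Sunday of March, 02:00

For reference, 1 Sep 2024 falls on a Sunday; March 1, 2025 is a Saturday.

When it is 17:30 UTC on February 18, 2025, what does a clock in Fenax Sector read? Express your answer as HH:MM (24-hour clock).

1 September 2024 is a Sunday, so the first Friday is September 6 and the second is September 13.
1 March 2025 is a Saturday, so the first Sunday is March 2 and the fourth is March 23.
At the standard offset (UTC+08:00), 17:30 UTC + 8h = 01:30 Fenax Sector standard time (rolling into the next day, 19 February 2025).
Daylight saving runs 13 September 2024 – 23 March 2025; the standard-time date in Fenax Sector, February 19, 2025, is inside that window, so Fenax Sector is at UTC+09:00.
17:30 UTC + 9h = 02:30 local (rolling into the next day, 19 February 2025).

02:30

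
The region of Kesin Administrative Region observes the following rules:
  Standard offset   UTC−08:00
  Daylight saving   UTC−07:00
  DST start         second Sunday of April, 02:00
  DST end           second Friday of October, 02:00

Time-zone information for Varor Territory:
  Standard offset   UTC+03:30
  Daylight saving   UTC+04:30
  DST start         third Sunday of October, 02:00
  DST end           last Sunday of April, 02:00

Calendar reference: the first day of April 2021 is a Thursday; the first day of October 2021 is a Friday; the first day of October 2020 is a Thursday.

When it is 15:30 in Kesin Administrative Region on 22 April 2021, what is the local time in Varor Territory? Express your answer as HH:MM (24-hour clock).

1 April 2021 is a Thursday, so the first Sunday is April 4 and the second is April 11.
1 October 2021 is a Friday, so the first Friday is October 1 and the second is October 8.
22 April 2021 falls between 11 April and 8 October, so daylight saving is in effect and Kesin Administrative Region is at UTC−07:00.
15:30 Kesin Administrative Region + 7h = 22:30 UTC.
1 October 2020 is a Thursday, so the first Sunday is October 4 and the third is October 18.
1 April 2021 is a Thursday, so Sundays fall on 4, 11, 18, 25; the last is April 25.
At the standard offset (UTC+03:30), 22:30 UTC + 3h30m = 02:00 Varor Territory standard time (rolling into the next day, 23 April 2021).
Daylight saving runs 18 October 2020 – 25 April 2021; the standard-time date in Varor Territory, 23 April 2021, is inside that window, so Varor Territory is at UTC+04:30.
22:30 UTC + 4h30m = 03:00 Varor Territory (rolling into the next day, 23 April 2021).

03:00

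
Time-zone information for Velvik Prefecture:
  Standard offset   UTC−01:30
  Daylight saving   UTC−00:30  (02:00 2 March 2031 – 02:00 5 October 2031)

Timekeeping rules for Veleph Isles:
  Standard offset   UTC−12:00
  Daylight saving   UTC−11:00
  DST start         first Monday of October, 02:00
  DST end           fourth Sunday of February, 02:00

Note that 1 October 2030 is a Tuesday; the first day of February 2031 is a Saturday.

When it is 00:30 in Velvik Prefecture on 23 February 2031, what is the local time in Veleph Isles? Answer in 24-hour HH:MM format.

Daylight saving runs 2 March – 5 October; 23 February 2031 is outside that window, so Velvik Prefecture is on standard time at UTC−01:30.
00:30 Velvik Prefecture + 1h30m = 02:00 UTC.
1 October 2030 is a Tuesday, so the first Monday is October 7.
1 February 2031 is a Saturday, so the first Sunday is February 2 and the fourth is February 23.
At the standard offset (UTC−12:00), 02:00 UTC − 12h = 14:00 Veleph Isles standard time (rolling into the previous day, 22 February 2031).
The standard-time date in Veleph Isles, 22 February 2031, lies within the daylight-saving period (7 October 2030 – 23 February 2031), so Veleph Isles is on daylight time, UTC−11:00.
02:00 UTC − 11h = 15:00 Veleph Isles (rolling into the previous day, 22 February 2031).

15:00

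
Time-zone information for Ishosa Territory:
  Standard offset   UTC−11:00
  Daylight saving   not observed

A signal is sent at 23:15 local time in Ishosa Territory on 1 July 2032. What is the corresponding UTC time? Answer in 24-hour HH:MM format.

10:15

Ishosa Territory has no daylight saving, so its offset is UTC−11:00 year-round.
23:15 local + 11h = 10:15 UTC (rolling into the next day, 2 July 2032).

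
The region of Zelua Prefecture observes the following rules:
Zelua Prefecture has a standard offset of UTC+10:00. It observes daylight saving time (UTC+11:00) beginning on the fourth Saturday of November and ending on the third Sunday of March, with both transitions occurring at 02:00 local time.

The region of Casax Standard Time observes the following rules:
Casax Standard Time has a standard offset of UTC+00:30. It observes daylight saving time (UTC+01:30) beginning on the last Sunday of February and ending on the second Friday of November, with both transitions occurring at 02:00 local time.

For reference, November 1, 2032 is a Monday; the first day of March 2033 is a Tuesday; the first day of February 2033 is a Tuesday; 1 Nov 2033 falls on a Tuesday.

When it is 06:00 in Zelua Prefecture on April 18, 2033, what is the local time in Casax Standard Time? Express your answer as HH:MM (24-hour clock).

1 November 2032 is a Monday, so the first Saturday is November 6 and the fourth is November 27.
1 March 2033 is a Tuesday, so the first Sunday is March 6 and the third is March 20.
April 18, 2033 is outside the daylight-saving period (27 November 2032 – 20 March 2033), so Zelua Prefecture is on standard time, UTC+10:00.
06:00 Zelua Prefecture − 10h = 20:00 UTC (rolling into the previous day, 17 April 2033).
1 February 2033 is a Tuesday, so Sundays fall on 6, 13, 20, 27; the last is February 27.
1 November 2033 is a Tuesday, so the first Friday is November 4 and the second is November 11.
At the standard offset (UTC+00:30), 20:00 UTC + 0h30m = 20:30 Casax Standard Time standard time.
Daylight saving runs 27 February – 11 November; the standard-time date in Casax Standard Time, April 17, 2033, is inside that window, so Casax Standard Time is at UTC+01:30.
20:00 UTC + 1h30m = 21:30 Casax Standard Time.

21:30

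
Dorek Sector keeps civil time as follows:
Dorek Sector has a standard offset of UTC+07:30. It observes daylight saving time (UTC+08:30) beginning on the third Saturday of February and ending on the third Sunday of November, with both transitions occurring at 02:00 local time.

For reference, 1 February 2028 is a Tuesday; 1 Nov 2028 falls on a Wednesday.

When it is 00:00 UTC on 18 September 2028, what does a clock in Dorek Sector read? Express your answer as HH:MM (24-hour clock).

1 February 2028 is a Tuesday, so the first Saturday is February 5 and the third is February 19.
1 November 2028 is a Wednesday, so the first Sunday is November 5 and the third is November 19.
At the standard offset (UTC+07:30), 00:00 UTC + 7h30m = 07:30 Dorek Sector standard time.
The standard-time date in Dorek Sector, 18 September 2028, lies within the daylight-saving period (19 February – 19 November), so Dorek Sector is on daylight time, UTC+08:30.
00:00 UTC + 8h30m = 08:30 local.

08:30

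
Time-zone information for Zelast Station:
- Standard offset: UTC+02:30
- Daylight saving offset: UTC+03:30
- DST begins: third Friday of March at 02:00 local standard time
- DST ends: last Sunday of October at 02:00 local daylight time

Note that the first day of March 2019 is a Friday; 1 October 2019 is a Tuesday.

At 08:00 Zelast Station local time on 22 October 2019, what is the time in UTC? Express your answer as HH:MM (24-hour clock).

1 March 2019 is a Friday, so the first Friday is March 1 and the third is March 15.
1 October 2019 is a Tuesday, so Sundays fall on 6, 13, 20, 27; the last is October 27.
22 October 2019 lies within the daylight-saving period (15 March – 27 October), so Zelast Station is on daylight time, UTC+03:30.
08:00 local − 3h30m = 04:30 UTC.

04:30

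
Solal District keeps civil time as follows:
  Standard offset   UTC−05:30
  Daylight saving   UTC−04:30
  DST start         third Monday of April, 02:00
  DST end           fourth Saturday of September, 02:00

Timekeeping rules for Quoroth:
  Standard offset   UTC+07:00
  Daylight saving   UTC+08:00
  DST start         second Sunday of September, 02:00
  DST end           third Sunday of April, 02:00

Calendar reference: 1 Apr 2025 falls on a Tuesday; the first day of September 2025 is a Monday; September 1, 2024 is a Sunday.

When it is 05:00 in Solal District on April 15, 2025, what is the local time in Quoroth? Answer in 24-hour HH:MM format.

18:30

1 April 2025 is a Tuesday, so the first Monday is April 7 and the third is April 21.
1 September 2025 is a Monday, so the first Saturday is September 6 and the fourth is September 27.
April 15, 2025 is outside the daylight-saving period (21 April – 27 September), so Solal District is on standard time, UTC−05:30.
05:00 Solal District + 5h30m = 10:30 UTC.
1 September 2024 is a Sunday, so the first Sunday is September 1 and the second is September 8.
1 April 2025 is a Tuesday, so the first Sunday is April 6 and the third is April 20.
At the standard offset (UTC+07:00), 10:30 UTC + 7h = 17:30 Quoroth standard time.
The standard-time date in Quoroth, April 15, 2025, falls between 8 September 2024 and 20 April 2025, so daylight saving is in effect and Quoroth is at UTC+08:00.
10:30 UTC + 8h = 18:30 Quoroth.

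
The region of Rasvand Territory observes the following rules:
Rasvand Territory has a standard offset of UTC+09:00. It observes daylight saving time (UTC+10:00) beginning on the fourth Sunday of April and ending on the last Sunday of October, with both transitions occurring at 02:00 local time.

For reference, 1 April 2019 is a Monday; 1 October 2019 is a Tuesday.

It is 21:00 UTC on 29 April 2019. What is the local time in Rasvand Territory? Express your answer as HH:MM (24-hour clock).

07:00

1 April 2019 is a Monday, so the first Sunday is April 7 and the fourth is April 28.
1 October 2019 is a Tuesday, so Sundays fall on 6, 13, 20, 27; the last is October 27.
At the standard offset (UTC+09:00), 21:00 UTC + 9h = 06:00 Rasvand Territory standard time (rolling into the next day, 30 April 2019).
The standard-time date in Rasvand Territory, 30 April 2019, falls between 28 April and 27 October, so daylight saving is in effect and Rasvand Territory is at UTC+10:00.
21:00 UTC + 10h = 07:00 local (rolling into the next day, 30 April 2019).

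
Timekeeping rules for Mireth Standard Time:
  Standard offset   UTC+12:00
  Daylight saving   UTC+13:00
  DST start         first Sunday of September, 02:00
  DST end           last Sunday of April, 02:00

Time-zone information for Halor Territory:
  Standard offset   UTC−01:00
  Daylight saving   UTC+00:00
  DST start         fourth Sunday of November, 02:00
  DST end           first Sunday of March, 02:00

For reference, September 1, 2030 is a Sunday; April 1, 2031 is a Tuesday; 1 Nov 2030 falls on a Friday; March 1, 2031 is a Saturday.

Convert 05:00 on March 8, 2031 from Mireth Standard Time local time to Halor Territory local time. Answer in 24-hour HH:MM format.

1 September 2030 is a Sunday, so the first Sunday is September 1.
1 April 2031 is a Tuesday, so Sundays fall on 6, 13, 20, 27; the last is April 27.
Daylight saving runs 1 September 2030 – 27 April 2031; March 8, 2031 is inside that window, so Mireth Standard Time is at UTC+13:00.
05:00 Mireth Standard Time − 13h = 16:00 UTC (rolling into the previous day, 7 March 2031).
1 November 2030 is a Friday, so the first Sunday is November 3 and the fourth is November 24.
1 March 2031 is a Saturday, so the first Sunday is March 2.
At the standard offset (UTC−01:00), 16:00 UTC − 1h = 15:00 Halor Territory standard time.
The standard-time date in Halor Territory, March 7, 2031, is outside the daylight-saving period (24 November 2030 – 2 March 2031), so Halor Territory is on standard time, UTC−01:00.
16:00 UTC − 1h = 15:00 Halor Territory.

15:00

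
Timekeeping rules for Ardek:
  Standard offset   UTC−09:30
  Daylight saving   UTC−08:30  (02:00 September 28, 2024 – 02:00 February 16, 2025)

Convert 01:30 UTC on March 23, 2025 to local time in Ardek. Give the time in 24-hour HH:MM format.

At the standard offset (UTC−09:30), 01:30 UTC − 9h30m = 16:00 Ardek standard time (rolling into the previous day, 22 March 2025).
The standard-time date in Ardek, March 22, 2025, is outside the daylight-saving period (28 September 2024 – 16 February 2025), so Ardek is on standard time, UTC−09:30.
01:30 UTC − 9h30m = 16:00 local (rolling into the previous day, 22 March 2025).

16:00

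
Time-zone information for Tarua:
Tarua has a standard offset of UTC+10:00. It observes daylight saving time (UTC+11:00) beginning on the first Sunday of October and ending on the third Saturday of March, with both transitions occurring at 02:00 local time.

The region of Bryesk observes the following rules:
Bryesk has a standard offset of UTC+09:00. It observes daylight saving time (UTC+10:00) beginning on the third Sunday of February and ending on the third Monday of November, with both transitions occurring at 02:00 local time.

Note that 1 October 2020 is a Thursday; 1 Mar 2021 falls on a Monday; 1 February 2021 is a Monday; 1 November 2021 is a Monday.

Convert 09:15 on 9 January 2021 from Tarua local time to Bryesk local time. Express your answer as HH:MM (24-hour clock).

07:15

1 October 2020 is a Thursday, so the first Sunday is October 4.
1 March 2021 is a Monday, so the first Saturday is March 6 and the third is March 20.
Daylight saving runs 4 October 2020 – 20 March 2021; 9 January 2021 is inside that window, so Tarua is at UTC+11:00.
09:15 Tarua − 11h = 22:15 UTC (rolling into the previous day, 8 January 2021).
1 February 2021 is a Monday, so the first Sunday is February 7 and the third is February 21.
1 November 2021 is a Monday, so the first Monday is November 1 and the third is November 15.
At the standard offset (UTC+09:00), 22:15 UTC + 9h = 07:15 Bryesk standard time (rolling into the next day, 9 January 2021).
The standard-time date in Bryesk, 9 January 2021, does not fall between 21 February and 15 November, so daylight saving is not in effect and Bryesk is at UTC+09:00.
22:15 UTC + 9h = 07:15 Bryesk (rolling into the next day, 9 January 2021).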